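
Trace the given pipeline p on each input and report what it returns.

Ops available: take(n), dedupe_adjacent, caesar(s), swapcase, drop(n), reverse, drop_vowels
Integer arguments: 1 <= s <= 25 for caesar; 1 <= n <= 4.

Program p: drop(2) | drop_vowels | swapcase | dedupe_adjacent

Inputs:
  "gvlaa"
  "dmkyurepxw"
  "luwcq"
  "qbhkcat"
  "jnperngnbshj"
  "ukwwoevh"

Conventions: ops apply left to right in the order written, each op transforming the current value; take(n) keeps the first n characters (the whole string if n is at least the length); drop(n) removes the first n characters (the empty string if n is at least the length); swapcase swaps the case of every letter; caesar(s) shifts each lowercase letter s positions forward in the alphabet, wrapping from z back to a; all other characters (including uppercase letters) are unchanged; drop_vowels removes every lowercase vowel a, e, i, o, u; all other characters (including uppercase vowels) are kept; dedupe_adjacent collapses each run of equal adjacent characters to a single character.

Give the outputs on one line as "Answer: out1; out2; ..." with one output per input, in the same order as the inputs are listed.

Execution, op by op:
  "gvlaa" -> "laa" -> "l" -> "L" -> "L"
  "dmkyurepxw" -> "kyurepxw" -> "kyrpxw" -> "KYRPXW" -> "KYRPXW"
  "luwcq" -> "wcq" -> "wcq" -> "WCQ" -> "WCQ"
  "qbhkcat" -> "hkcat" -> "hkct" -> "HKCT" -> "HKCT"
  "jnperngnbshj" -> "perngnbshj" -> "prngnbshj" -> "PRNGNBSHJ" -> "PRNGNBSHJ"
  "ukwwoevh" -> "wwoevh" -> "wwvh" -> "WWVH" -> "WVH"

"L"; "KYRPXW"; "WCQ"; "HKCT"; "PRNGNBSHJ"; "WVH"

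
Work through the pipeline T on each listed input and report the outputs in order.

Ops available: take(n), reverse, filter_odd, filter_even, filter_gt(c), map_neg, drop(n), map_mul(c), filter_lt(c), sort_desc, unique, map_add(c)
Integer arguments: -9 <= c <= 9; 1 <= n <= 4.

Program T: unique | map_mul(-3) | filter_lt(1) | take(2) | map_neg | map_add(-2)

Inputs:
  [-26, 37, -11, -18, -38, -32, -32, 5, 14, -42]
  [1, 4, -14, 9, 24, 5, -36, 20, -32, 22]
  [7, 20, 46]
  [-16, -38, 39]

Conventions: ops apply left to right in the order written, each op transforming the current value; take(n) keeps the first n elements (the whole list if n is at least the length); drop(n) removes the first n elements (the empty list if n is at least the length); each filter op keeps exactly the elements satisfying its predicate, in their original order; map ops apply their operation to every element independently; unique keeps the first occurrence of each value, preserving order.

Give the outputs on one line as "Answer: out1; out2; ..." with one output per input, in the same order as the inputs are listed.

Execution, op by op:
  [-26, 37, -11, -18, -38, -32, -32, 5, 14, -42] -> [-26, 37, -11, -18, -38, -32, 5, 14, -42] -> [78, -111, 33, 54, 114, 96, -15, -42, 126] -> [-111, -15, -42] -> [-111, -15] -> [111, 15] -> [109, 13]
  [1, 4, -14, 9, 24, 5, -36, 20, -32, 22] -> [1, 4, -14, 9, 24, 5, -36, 20, -32, 22] -> [-3, -12, 42, -27, -72, -15, 108, -60, 96, -66] -> [-3, -12, -27, -72, -15, -60, -66] -> [-3, -12] -> [3, 12] -> [1, 10]
  [7, 20, 46] -> [7, 20, 46] -> [-21, -60, -138] -> [-21, -60, -138] -> [-21, -60] -> [21, 60] -> [19, 58]
  [-16, -38, 39] -> [-16, -38, 39] -> [48, 114, -117] -> [-117] -> [-117] -> [117] -> [115]

[109, 13]; [1, 10]; [19, 58]; [115]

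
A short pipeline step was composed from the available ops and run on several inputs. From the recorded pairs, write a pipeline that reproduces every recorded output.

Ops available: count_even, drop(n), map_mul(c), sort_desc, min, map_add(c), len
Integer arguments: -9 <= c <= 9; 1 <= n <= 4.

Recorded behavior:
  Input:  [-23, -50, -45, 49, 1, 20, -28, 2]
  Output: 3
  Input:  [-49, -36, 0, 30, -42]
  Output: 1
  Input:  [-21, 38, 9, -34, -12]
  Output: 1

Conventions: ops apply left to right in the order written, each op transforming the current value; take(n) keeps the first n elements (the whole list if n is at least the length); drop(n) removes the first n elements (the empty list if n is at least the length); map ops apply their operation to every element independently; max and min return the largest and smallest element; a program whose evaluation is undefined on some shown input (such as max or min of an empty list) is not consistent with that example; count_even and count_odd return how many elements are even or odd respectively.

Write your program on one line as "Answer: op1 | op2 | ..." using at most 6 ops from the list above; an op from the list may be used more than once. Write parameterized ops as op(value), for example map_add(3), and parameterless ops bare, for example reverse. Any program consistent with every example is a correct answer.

sort_desc | drop(3) | map_mul(-7) | map_add(3) | count_even

Check, running the answer program on each example:
  [-23, -50, -45, 49, 1, 20, -28, 2] -> [49, 20, 2, 1, -23, -28, -45, -50] -> [1, -23, -28, -45, -50] -> [-7, 161, 196, 315, 350] -> [-4, 164, 199, 318, 353] -> 3
  [-49, -36, 0, 30, -42] -> [30, 0, -36, -42, -49] -> [-42, -49] -> [294, 343] -> [297, 346] -> 1
  [-21, 38, 9, -34, -12] -> [38, 9, -12, -21, -34] -> [-21, -34] -> [147, 238] -> [150, 241] -> 1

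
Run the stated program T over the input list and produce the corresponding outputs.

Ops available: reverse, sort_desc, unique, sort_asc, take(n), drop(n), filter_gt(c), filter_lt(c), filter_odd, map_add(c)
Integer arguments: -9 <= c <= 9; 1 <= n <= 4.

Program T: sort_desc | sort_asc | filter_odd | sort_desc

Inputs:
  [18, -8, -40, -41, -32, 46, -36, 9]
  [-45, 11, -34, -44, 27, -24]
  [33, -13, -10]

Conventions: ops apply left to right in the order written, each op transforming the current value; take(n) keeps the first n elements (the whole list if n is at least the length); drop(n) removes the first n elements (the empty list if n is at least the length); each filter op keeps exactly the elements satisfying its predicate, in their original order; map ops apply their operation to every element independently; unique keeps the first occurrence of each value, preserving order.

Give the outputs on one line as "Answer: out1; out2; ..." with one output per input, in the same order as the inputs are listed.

[9, -41]; [27, 11, -45]; [33, -13]

Execution, op by op:
  [18, -8, -40, -41, -32, 46, -36, 9] -> [46, 18, 9, -8, -32, -36, -40, -41] -> [-41, -40, -36, -32, -8, 9, 18, 46] -> [-41, 9] -> [9, -41]
  [-45, 11, -34, -44, 27, -24] -> [27, 11, -24, -34, -44, -45] -> [-45, -44, -34, -24, 11, 27] -> [-45, 11, 27] -> [27, 11, -45]
  [33, -13, -10] -> [33, -10, -13] -> [-13, -10, 33] -> [-13, 33] -> [33, -13]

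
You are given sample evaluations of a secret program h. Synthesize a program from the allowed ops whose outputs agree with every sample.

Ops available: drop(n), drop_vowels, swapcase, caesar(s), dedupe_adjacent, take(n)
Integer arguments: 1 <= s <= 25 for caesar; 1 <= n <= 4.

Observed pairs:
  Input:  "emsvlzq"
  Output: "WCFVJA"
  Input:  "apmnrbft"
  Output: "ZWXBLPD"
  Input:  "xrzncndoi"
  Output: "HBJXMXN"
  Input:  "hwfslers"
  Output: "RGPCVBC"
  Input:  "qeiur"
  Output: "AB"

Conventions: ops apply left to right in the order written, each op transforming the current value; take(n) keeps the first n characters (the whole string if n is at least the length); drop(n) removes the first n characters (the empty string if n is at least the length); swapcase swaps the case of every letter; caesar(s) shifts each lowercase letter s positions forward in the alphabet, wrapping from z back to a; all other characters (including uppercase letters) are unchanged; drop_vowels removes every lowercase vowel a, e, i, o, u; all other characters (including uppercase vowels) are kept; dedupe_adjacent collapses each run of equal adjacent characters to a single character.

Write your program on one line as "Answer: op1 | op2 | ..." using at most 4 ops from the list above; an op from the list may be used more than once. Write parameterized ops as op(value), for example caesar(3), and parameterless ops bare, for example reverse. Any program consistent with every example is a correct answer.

drop_vowels | caesar(10) | swapcase

Check, running the answer program on each example:
  "emsvlzq" -> "msvlzq" -> "wcfvja" -> "WCFVJA"
  "apmnrbft" -> "pmnrbft" -> "zwxblpd" -> "ZWXBLPD"
  "xrzncndoi" -> "xrzncnd" -> "hbjxmxn" -> "HBJXMXN"
  "hwfslers" -> "hwfslrs" -> "rgpcvbc" -> "RGPCVBC"
  "qeiur" -> "qr" -> "ab" -> "AB"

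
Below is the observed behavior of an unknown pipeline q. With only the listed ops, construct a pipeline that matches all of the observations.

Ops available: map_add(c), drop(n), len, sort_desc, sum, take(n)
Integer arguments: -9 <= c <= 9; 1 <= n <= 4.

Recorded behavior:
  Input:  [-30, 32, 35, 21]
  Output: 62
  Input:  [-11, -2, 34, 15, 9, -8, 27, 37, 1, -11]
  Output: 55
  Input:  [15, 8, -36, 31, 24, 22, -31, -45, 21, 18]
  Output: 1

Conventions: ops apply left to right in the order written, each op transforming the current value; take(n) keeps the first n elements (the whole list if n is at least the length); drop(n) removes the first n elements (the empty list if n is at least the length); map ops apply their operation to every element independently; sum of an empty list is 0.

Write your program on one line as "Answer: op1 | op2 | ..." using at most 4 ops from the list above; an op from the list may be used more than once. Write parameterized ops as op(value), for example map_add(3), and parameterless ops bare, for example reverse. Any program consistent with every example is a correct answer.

drop(2) | map_add(3) | take(2) | sum

Check, running the answer program on each example:
  [-30, 32, 35, 21] -> [35, 21] -> [38, 24] -> [38, 24] -> 62
  [-11, -2, 34, 15, 9, -8, 27, 37, 1, -11] -> [34, 15, 9, -8, 27, 37, 1, -11] -> [37, 18, 12, -5, 30, 40, 4, -8] -> [37, 18] -> 55
  [15, 8, -36, 31, 24, 22, -31, -45, 21, 18] -> [-36, 31, 24, 22, -31, -45, 21, 18] -> [-33, 34, 27, 25, -28, -42, 24, 21] -> [-33, 34] -> 1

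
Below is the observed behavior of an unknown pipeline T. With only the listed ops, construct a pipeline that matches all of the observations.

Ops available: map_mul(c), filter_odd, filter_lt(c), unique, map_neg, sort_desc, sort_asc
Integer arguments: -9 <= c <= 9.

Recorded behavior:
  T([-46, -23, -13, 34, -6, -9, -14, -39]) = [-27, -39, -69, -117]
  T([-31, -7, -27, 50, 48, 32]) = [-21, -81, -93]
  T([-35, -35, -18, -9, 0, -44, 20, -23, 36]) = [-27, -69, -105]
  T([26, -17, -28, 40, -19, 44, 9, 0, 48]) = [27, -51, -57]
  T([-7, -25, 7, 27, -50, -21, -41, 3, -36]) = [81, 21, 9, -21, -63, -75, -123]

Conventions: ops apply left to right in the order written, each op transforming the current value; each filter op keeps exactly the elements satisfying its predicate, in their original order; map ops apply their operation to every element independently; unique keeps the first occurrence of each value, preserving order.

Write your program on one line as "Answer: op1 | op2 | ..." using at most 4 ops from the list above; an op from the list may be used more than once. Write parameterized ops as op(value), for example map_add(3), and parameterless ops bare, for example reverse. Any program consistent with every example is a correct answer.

unique | map_mul(3) | filter_odd | sort_desc

Check, running the answer program on each example:
  [-46, -23, -13, 34, -6, -9, -14, -39] -> [-46, -23, -13, 34, -6, -9, -14, -39] -> [-138, -69, -39, 102, -18, -27, -42, -117] -> [-69, -39, -27, -117] -> [-27, -39, -69, -117]
  [-31, -7, -27, 50, 48, 32] -> [-31, -7, -27, 50, 48, 32] -> [-93, -21, -81, 150, 144, 96] -> [-93, -21, -81] -> [-21, -81, -93]
  [-35, -35, -18, -9, 0, -44, 20, -23, 36] -> [-35, -18, -9, 0, -44, 20, -23, 36] -> [-105, -54, -27, 0, -132, 60, -69, 108] -> [-105, -27, -69] -> [-27, -69, -105]
  [26, -17, -28, 40, -19, 44, 9, 0, 48] -> [26, -17, -28, 40, -19, 44, 9, 0, 48] -> [78, -51, -84, 120, -57, 132, 27, 0, 144] -> [-51, -57, 27] -> [27, -51, -57]
  [-7, -25, 7, 27, -50, -21, -41, 3, -36] -> [-7, -25, 7, 27, -50, -21, -41, 3, -36] -> [-21, -75, 21, 81, -150, -63, -123, 9, -108] -> [-21, -75, 21, 81, -63, -123, 9] -> [81, 21, 9, -21, -63, -75, -123]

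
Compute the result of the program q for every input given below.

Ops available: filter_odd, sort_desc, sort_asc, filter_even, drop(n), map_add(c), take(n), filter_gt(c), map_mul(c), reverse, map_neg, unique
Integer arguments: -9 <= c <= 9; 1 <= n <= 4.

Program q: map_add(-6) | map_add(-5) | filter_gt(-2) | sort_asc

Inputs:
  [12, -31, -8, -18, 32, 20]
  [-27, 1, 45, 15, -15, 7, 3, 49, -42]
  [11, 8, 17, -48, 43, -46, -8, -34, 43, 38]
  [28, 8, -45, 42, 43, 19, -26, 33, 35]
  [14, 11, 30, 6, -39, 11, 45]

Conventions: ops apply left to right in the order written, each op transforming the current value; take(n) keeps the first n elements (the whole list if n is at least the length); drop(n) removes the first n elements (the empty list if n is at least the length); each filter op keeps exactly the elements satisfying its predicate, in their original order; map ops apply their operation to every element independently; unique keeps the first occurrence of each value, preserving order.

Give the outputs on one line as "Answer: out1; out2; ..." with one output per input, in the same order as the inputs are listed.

[1, 9, 21]; [4, 34, 38]; [0, 6, 27, 32, 32]; [8, 17, 22, 24, 31, 32]; [0, 0, 3, 19, 34]

Execution, op by op:
  [12, -31, -8, -18, 32, 20] -> [6, -37, -14, -24, 26, 14] -> [1, -42, -19, -29, 21, 9] -> [1, 21, 9] -> [1, 9, 21]
  [-27, 1, 45, 15, -15, 7, 3, 49, -42] -> [-33, -5, 39, 9, -21, 1, -3, 43, -48] -> [-38, -10, 34, 4, -26, -4, -8, 38, -53] -> [34, 4, 38] -> [4, 34, 38]
  [11, 8, 17, -48, 43, -46, -8, -34, 43, 38] -> [5, 2, 11, -54, 37, -52, -14, -40, 37, 32] -> [0, -3, 6, -59, 32, -57, -19, -45, 32, 27] -> [0, 6, 32, 32, 27] -> [0, 6, 27, 32, 32]
  [28, 8, -45, 42, 43, 19, -26, 33, 35] -> [22, 2, -51, 36, 37, 13, -32, 27, 29] -> [17, -3, -56, 31, 32, 8, -37, 22, 24] -> [17, 31, 32, 8, 22, 24] -> [8, 17, 22, 24, 31, 32]
  [14, 11, 30, 6, -39, 11, 45] -> [8, 5, 24, 0, -45, 5, 39] -> [3, 0, 19, -5, -50, 0, 34] -> [3, 0, 19, 0, 34] -> [0, 0, 3, 19, 34]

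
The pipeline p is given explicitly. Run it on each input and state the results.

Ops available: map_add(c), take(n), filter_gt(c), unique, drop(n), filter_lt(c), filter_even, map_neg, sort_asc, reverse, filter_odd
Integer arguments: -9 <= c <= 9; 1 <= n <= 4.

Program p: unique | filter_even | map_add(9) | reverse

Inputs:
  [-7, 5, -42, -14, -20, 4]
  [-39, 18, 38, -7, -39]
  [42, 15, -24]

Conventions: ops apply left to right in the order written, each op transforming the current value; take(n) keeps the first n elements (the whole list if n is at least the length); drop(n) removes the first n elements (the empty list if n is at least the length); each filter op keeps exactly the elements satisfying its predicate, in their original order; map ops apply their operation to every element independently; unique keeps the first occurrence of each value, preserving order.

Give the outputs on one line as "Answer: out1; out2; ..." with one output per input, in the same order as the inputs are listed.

Execution, op by op:
  [-7, 5, -42, -14, -20, 4] -> [-7, 5, -42, -14, -20, 4] -> [-42, -14, -20, 4] -> [-33, -5, -11, 13] -> [13, -11, -5, -33]
  [-39, 18, 38, -7, -39] -> [-39, 18, 38, -7] -> [18, 38] -> [27, 47] -> [47, 27]
  [42, 15, -24] -> [42, 15, -24] -> [42, -24] -> [51, -15] -> [-15, 51]

[13, -11, -5, -33]; [47, 27]; [-15, 51]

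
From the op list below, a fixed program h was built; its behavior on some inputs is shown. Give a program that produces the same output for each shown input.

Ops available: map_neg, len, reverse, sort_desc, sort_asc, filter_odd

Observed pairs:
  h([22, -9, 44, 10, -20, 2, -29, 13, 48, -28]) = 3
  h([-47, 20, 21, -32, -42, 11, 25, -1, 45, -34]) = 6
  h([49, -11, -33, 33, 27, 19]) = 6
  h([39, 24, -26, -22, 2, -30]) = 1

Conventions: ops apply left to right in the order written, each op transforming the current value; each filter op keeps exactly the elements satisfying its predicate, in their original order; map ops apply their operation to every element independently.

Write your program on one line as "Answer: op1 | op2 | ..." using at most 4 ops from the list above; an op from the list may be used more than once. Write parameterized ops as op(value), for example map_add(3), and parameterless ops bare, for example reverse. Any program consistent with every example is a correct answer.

sort_desc | map_neg | filter_odd | len

Check, running the answer program on each example:
  [22, -9, 44, 10, -20, 2, -29, 13, 48, -28] -> [48, 44, 22, 13, 10, 2, -9, -20, -28, -29] -> [-48, -44, -22, -13, -10, -2, 9, 20, 28, 29] -> [-13, 9, 29] -> 3
  [-47, 20, 21, -32, -42, 11, 25, -1, 45, -34] -> [45, 25, 21, 20, 11, -1, -32, -34, -42, -47] -> [-45, -25, -21, -20, -11, 1, 32, 34, 42, 47] -> [-45, -25, -21, -11, 1, 47] -> 6
  [49, -11, -33, 33, 27, 19] -> [49, 33, 27, 19, -11, -33] -> [-49, -33, -27, -19, 11, 33] -> [-49, -33, -27, -19, 11, 33] -> 6
  [39, 24, -26, -22, 2, -30] -> [39, 24, 2, -22, -26, -30] -> [-39, -24, -2, 22, 26, 30] -> [-39] -> 1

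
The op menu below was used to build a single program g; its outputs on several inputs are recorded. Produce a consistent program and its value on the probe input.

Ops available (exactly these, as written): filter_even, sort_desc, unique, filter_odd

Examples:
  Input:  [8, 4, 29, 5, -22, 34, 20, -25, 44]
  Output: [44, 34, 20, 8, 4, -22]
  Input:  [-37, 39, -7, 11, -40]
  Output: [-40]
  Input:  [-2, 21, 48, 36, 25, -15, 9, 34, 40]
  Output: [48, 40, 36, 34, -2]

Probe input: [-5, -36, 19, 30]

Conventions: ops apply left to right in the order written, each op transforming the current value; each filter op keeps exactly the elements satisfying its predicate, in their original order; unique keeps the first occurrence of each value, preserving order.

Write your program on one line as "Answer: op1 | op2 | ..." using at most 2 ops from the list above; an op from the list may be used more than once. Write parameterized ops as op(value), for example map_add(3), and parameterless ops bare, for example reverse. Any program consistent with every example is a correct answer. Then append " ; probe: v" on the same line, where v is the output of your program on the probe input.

filter_even | sort_desc ; probe: [30, -36]

Check, running the answer program on each example:
  [8, 4, 29, 5, -22, 34, 20, -25, 44] -> [8, 4, -22, 34, 20, 44] -> [44, 34, 20, 8, 4, -22]
  [-37, 39, -7, 11, -40] -> [-40] -> [-40]
  [-2, 21, 48, 36, 25, -15, 9, 34, 40] -> [-2, 48, 36, 34, 40] -> [48, 40, 36, 34, -2]
  probe: [-5, -36, 19, 30] -> [-36, 30] -> [30, -36]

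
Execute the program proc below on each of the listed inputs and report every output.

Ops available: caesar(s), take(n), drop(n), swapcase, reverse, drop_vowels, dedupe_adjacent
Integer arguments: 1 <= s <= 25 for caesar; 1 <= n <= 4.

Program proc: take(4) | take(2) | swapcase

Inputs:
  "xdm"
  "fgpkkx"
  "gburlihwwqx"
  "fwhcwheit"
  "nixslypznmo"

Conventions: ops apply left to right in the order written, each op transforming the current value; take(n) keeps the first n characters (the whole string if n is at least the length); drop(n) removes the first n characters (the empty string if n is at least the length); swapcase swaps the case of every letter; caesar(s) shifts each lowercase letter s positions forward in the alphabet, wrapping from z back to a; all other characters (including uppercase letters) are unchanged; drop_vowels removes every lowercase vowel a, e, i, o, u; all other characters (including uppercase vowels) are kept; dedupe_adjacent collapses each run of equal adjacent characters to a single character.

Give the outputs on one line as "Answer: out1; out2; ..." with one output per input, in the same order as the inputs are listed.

"XD"; "FG"; "GB"; "FW"; "NI"

Execution, op by op:
  "xdm" -> "xdm" -> "xd" -> "XD"
  "fgpkkx" -> "fgpk" -> "fg" -> "FG"
  "gburlihwwqx" -> "gbur" -> "gb" -> "GB"
  "fwhcwheit" -> "fwhc" -> "fw" -> "FW"
  "nixslypznmo" -> "nixs" -> "ni" -> "NI"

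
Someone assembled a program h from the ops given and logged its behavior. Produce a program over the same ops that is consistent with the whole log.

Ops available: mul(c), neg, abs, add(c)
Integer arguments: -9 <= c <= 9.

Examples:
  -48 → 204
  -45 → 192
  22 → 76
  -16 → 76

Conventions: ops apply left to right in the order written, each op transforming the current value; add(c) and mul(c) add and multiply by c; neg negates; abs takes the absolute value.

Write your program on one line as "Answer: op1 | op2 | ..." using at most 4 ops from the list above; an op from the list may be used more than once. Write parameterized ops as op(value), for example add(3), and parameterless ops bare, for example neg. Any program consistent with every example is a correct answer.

add(-3) | mul(2) | mul(2) | abs

Check, running the answer program on each example:
  -48 -> -51 -> -102 -> -204 -> 204
  -45 -> -48 -> -96 -> -192 -> 192
  22 -> 19 -> 38 -> 76 -> 76
  -16 -> -19 -> -38 -> -76 -> 76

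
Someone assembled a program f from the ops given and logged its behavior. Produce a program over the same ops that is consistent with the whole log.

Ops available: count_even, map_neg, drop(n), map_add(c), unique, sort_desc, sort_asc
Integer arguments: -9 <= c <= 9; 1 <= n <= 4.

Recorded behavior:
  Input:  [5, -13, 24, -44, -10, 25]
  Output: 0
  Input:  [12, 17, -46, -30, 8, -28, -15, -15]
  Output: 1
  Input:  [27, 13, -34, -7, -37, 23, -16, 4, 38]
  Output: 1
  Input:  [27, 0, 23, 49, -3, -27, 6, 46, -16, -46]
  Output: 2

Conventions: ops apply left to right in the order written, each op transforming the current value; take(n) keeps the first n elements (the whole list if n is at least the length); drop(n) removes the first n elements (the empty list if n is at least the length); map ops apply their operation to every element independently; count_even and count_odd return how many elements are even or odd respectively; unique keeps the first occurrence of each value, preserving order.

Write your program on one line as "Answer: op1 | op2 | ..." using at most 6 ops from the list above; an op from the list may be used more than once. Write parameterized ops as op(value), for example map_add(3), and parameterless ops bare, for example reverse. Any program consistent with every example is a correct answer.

sort_asc | drop(4) | map_add(9) | drop(3) | count_even

Check, running the answer program on each example:
  [5, -13, 24, -44, -10, 25] -> [-44, -13, -10, 5, 24, 25] -> [24, 25] -> [33, 34] -> [] -> 0
  [12, 17, -46, -30, 8, -28, -15, -15] -> [-46, -30, -28, -15, -15, 8, 12, 17] -> [-15, 8, 12, 17] -> [-6, 17, 21, 26] -> [26] -> 1
  [27, 13, -34, -7, -37, 23, -16, 4, 38] -> [-37, -34, -16, -7, 4, 13, 23, 27, 38] -> [4, 13, 23, 27, 38] -> [13, 22, 32, 36, 47] -> [36, 47] -> 1
  [27, 0, 23, 49, -3, -27, 6, 46, -16, -46] -> [-46, -27, -16, -3, 0, 6, 23, 27, 46, 49] -> [0, 6, 23, 27, 46, 49] -> [9, 15, 32, 36, 55, 58] -> [36, 55, 58] -> 2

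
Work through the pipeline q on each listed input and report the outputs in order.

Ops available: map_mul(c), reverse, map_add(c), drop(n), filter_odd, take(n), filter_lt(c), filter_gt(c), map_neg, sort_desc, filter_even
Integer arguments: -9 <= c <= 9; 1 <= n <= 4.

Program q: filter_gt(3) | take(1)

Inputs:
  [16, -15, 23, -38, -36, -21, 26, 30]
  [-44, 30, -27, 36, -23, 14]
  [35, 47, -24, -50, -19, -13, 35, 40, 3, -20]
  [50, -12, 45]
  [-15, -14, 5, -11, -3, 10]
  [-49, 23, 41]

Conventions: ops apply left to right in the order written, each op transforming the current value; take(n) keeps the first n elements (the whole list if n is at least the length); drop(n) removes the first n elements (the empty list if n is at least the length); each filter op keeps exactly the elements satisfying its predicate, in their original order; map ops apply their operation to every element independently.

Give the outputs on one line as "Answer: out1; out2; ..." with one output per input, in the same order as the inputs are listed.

Execution, op by op:
  [16, -15, 23, -38, -36, -21, 26, 30] -> [16, 23, 26, 30] -> [16]
  [-44, 30, -27, 36, -23, 14] -> [30, 36, 14] -> [30]
  [35, 47, -24, -50, -19, -13, 35, 40, 3, -20] -> [35, 47, 35, 40] -> [35]
  [50, -12, 45] -> [50, 45] -> [50]
  [-15, -14, 5, -11, -3, 10] -> [5, 10] -> [5]
  [-49, 23, 41] -> [23, 41] -> [23]

[16]; [30]; [35]; [50]; [5]; [23]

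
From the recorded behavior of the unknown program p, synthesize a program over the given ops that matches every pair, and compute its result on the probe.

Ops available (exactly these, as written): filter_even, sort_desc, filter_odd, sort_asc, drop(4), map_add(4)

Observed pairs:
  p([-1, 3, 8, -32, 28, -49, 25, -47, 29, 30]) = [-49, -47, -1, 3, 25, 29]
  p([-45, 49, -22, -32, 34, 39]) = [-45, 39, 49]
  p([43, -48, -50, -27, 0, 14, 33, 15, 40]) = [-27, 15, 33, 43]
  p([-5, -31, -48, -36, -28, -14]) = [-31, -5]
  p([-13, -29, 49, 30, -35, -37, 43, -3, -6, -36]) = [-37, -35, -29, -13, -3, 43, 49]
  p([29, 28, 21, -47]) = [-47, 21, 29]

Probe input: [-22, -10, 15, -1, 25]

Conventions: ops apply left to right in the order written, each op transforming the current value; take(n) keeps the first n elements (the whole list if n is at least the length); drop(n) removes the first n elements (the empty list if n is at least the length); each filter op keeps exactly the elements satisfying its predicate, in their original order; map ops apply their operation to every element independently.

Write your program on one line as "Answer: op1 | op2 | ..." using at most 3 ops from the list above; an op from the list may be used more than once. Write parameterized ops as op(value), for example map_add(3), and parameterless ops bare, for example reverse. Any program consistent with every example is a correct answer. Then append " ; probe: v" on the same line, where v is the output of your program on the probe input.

sort_desc | filter_odd | sort_asc ; probe: [-1, 15, 25]

Check, running the answer program on each example:
  [-1, 3, 8, -32, 28, -49, 25, -47, 29, 30] -> [30, 29, 28, 25, 8, 3, -1, -32, -47, -49] -> [29, 25, 3, -1, -47, -49] -> [-49, -47, -1, 3, 25, 29]
  [-45, 49, -22, -32, 34, 39] -> [49, 39, 34, -22, -32, -45] -> [49, 39, -45] -> [-45, 39, 49]
  [43, -48, -50, -27, 0, 14, 33, 15, 40] -> [43, 40, 33, 15, 14, 0, -27, -48, -50] -> [43, 33, 15, -27] -> [-27, 15, 33, 43]
  [-5, -31, -48, -36, -28, -14] -> [-5, -14, -28, -31, -36, -48] -> [-5, -31] -> [-31, -5]
  [-13, -29, 49, 30, -35, -37, 43, -3, -6, -36] -> [49, 43, 30, -3, -6, -13, -29, -35, -36, -37] -> [49, 43, -3, -13, -29, -35, -37] -> [-37, -35, -29, -13, -3, 43, 49]
  [29, 28, 21, -47] -> [29, 28, 21, -47] -> [29, 21, -47] -> [-47, 21, 29]
  probe: [-22, -10, 15, -1, 25] -> [25, 15, -1, -10, -22] -> [25, 15, -1] -> [-1, 15, 25]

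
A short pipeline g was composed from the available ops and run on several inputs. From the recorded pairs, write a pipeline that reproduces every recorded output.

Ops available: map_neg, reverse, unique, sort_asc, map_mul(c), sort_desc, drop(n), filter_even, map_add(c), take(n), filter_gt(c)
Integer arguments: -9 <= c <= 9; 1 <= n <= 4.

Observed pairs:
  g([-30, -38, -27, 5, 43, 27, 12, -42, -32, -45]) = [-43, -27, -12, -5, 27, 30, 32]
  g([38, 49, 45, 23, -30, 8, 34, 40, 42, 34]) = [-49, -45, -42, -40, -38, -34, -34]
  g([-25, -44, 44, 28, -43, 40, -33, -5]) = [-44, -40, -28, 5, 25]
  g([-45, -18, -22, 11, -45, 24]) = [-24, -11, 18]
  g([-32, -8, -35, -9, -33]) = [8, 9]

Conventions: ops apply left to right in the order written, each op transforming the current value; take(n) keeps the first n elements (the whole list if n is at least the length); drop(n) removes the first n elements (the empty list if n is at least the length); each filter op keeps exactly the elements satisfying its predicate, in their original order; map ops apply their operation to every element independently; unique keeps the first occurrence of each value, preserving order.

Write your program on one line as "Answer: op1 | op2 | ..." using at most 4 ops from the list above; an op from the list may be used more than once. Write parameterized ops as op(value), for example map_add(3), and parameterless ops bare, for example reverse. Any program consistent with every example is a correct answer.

map_neg | sort_desc | drop(3) | reverse

Check, running the answer program on each example:
  [-30, -38, -27, 5, 43, 27, 12, -42, -32, -45] -> [30, 38, 27, -5, -43, -27, -12, 42, 32, 45] -> [45, 42, 38, 32, 30, 27, -5, -12, -27, -43] -> [32, 30, 27, -5, -12, -27, -43] -> [-43, -27, -12, -5, 27, 30, 32]
  [38, 49, 45, 23, -30, 8, 34, 40, 42, 34] -> [-38, -49, -45, -23, 30, -8, -34, -40, -42, -34] -> [30, -8, -23, -34, -34, -38, -40, -42, -45, -49] -> [-34, -34, -38, -40, -42, -45, -49] -> [-49, -45, -42, -40, -38, -34, -34]
  [-25, -44, 44, 28, -43, 40, -33, -5] -> [25, 44, -44, -28, 43, -40, 33, 5] -> [44, 43, 33, 25, 5, -28, -40, -44] -> [25, 5, -28, -40, -44] -> [-44, -40, -28, 5, 25]
  [-45, -18, -22, 11, -45, 24] -> [45, 18, 22, -11, 45, -24] -> [45, 45, 22, 18, -11, -24] -> [18, -11, -24] -> [-24, -11, 18]
  [-32, -8, -35, -9, -33] -> [32, 8, 35, 9, 33] -> [35, 33, 32, 9, 8] -> [9, 8] -> [8, 9]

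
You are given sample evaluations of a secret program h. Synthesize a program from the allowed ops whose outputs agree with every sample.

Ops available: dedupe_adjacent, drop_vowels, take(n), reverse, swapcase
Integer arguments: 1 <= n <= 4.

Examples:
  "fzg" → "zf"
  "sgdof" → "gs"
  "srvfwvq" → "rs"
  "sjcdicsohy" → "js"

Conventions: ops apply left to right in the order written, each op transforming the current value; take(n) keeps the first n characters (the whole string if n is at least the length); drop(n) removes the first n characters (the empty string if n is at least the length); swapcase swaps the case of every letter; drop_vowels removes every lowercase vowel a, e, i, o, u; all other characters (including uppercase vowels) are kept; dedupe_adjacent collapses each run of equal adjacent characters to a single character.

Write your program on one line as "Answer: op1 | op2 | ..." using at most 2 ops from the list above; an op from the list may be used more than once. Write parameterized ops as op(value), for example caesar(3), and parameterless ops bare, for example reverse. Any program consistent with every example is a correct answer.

take(2) | reverse

Check, running the answer program on each example:
  "fzg" -> "fz" -> "zf"
  "sgdof" -> "sg" -> "gs"
  "srvfwvq" -> "sr" -> "rs"
  "sjcdicsohy" -> "sj" -> "js"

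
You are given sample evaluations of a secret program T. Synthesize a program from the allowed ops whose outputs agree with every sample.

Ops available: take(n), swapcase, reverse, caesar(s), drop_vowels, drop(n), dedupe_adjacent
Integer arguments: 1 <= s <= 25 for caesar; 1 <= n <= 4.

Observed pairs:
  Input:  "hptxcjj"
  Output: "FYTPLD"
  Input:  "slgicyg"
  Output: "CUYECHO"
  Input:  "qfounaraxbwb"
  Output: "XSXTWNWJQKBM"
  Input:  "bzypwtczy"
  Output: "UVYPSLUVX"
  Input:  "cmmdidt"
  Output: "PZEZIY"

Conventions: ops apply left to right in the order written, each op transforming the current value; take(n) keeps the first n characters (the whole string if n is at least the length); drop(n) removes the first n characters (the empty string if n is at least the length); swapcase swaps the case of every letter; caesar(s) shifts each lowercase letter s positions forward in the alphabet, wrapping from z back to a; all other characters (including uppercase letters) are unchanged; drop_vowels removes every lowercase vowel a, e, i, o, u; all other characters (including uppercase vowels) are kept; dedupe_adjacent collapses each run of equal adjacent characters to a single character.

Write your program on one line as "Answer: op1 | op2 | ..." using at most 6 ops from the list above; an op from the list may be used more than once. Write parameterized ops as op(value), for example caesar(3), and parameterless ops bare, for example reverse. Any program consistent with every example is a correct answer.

caesar(22) | swapcase | reverse | swapcase | dedupe_adjacent | swapcase

Check, running the answer program on each example:
  "hptxcjj" -> "dlptyff" -> "DLPTYFF" -> "FFYTPLD" -> "ffytpld" -> "fytpld" -> "FYTPLD"
  "slgicyg" -> "ohceyuc" -> "OHCEYUC" -> "CUYECHO" -> "cuyecho" -> "cuyecho" -> "CUYECHO"
  "qfounaraxbwb" -> "mbkqjwnwtxsx" -> "MBKQJWNWTXSX" -> "XSXTWNWJQKBM" -> "xsxtwnwjqkbm" -> "xsxtwnwjqkbm" -> "XSXTWNWJQKBM"
  "bzypwtczy" -> "xvulspyvu" -> "XVULSPYVU" -> "UVYPSLUVX" -> "uvypsluvx" -> "uvypsluvx" -> "UVYPSLUVX"
  "cmmdidt" -> "yiizezp" -> "YIIZEZP" -> "PZEZIIY" -> "pzeziiy" -> "pzeziy" -> "PZEZIY"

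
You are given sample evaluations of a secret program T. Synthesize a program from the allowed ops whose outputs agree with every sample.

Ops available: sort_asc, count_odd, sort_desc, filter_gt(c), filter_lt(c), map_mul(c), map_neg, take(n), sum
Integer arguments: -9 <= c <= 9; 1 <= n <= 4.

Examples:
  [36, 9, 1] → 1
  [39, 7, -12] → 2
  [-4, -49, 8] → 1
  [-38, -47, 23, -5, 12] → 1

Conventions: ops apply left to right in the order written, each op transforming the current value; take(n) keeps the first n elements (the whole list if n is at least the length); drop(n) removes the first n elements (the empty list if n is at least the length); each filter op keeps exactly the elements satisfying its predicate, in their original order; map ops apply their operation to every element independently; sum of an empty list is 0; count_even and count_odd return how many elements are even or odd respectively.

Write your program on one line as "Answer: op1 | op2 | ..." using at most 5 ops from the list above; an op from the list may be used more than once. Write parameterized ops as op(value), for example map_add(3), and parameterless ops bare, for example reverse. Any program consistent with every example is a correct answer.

map_neg | take(2) | map_neg | count_odd

Check, running the answer program on each example:
  [36, 9, 1] -> [-36, -9, -1] -> [-36, -9] -> [36, 9] -> 1
  [39, 7, -12] -> [-39, -7, 12] -> [-39, -7] -> [39, 7] -> 2
  [-4, -49, 8] -> [4, 49, -8] -> [4, 49] -> [-4, -49] -> 1
  [-38, -47, 23, -5, 12] -> [38, 47, -23, 5, -12] -> [38, 47] -> [-38, -47] -> 1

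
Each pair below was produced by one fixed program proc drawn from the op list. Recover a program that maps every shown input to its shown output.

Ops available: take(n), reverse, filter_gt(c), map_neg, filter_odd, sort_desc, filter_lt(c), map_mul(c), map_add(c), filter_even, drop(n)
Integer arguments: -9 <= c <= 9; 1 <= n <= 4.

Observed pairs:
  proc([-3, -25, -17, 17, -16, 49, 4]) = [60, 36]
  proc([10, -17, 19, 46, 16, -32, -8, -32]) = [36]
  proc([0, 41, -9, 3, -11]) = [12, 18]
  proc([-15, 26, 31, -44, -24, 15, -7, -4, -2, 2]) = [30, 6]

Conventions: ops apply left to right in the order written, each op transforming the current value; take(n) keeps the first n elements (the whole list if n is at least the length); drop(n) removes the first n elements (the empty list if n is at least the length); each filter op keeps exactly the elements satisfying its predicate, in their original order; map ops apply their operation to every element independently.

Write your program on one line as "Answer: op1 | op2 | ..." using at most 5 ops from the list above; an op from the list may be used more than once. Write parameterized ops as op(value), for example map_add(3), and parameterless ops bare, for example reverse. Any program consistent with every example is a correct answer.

map_add(5) | map_mul(-3) | filter_even | filter_gt(-7) | filter_gt(-2)

Check, running the answer program on each example:
  [-3, -25, -17, 17, -16, 49, 4] -> [2, -20, -12, 22, -11, 54, 9] -> [-6, 60, 36, -66, 33, -162, -27] -> [-6, 60, 36, -66, -162] -> [-6, 60, 36] -> [60, 36]
  [10, -17, 19, 46, 16, -32, -8, -32] -> [15, -12, 24, 51, 21, -27, -3, -27] -> [-45, 36, -72, -153, -63, 81, 9, 81] -> [36, -72] -> [36] -> [36]
  [0, 41, -9, 3, -11] -> [5, 46, -4, 8, -6] -> [-15, -138, 12, -24, 18] -> [-138, 12, -24, 18] -> [12, 18] -> [12, 18]
  [-15, 26, 31, -44, -24, 15, -7, -4, -2, 2] -> [-10, 31, 36, -39, -19, 20, -2, 1, 3, 7] -> [30, -93, -108, 117, 57, -60, 6, -3, -9, -21] -> [30, -108, -60, 6] -> [30, 6] -> [30, 6]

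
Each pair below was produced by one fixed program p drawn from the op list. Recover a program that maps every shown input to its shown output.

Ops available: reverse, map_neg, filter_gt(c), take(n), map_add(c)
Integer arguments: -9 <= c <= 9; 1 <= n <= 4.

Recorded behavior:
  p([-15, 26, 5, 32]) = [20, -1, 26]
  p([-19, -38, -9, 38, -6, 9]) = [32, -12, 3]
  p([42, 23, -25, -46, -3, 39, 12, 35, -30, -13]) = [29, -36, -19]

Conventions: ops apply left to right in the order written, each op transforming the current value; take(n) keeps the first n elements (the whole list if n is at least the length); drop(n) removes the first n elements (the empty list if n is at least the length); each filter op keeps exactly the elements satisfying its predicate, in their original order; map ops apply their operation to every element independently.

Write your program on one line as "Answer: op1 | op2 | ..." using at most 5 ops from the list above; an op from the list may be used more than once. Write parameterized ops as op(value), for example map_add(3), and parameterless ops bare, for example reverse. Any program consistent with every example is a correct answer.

map_add(-2) | reverse | take(3) | reverse | map_add(-4)

Check, running the answer program on each example:
  [-15, 26, 5, 32] -> [-17, 24, 3, 30] -> [30, 3, 24, -17] -> [30, 3, 24] -> [24, 3, 30] -> [20, -1, 26]
  [-19, -38, -9, 38, -6, 9] -> [-21, -40, -11, 36, -8, 7] -> [7, -8, 36, -11, -40, -21] -> [7, -8, 36] -> [36, -8, 7] -> [32, -12, 3]
  [42, 23, -25, -46, -3, 39, 12, 35, -30, -13] -> [40, 21, -27, -48, -5, 37, 10, 33, -32, -15] -> [-15, -32, 33, 10, 37, -5, -48, -27, 21, 40] -> [-15, -32, 33] -> [33, -32, -15] -> [29, -36, -19]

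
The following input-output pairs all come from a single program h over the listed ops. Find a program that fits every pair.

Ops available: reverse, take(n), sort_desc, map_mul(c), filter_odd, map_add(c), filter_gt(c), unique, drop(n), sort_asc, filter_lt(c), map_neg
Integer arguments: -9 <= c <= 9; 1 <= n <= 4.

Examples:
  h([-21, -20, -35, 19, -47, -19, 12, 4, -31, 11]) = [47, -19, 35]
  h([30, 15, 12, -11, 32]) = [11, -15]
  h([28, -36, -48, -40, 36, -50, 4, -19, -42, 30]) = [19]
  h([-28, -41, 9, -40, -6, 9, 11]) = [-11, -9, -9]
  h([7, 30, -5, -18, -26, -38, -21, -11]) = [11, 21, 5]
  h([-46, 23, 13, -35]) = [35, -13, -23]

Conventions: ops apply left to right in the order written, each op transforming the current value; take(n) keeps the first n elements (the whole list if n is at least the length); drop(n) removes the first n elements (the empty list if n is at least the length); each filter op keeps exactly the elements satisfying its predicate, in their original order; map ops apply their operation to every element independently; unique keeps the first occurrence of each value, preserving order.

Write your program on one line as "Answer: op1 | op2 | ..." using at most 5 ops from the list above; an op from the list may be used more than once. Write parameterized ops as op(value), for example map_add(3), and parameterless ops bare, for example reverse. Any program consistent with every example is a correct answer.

filter_odd | take(4) | reverse | map_neg | take(3)

Check, running the answer program on each example:
  [-21, -20, -35, 19, -47, -19, 12, 4, -31, 11] -> [-21, -35, 19, -47, -19, -31, 11] -> [-21, -35, 19, -47] -> [-47, 19, -35, -21] -> [47, -19, 35, 21] -> [47, -19, 35]
  [30, 15, 12, -11, 32] -> [15, -11] -> [15, -11] -> [-11, 15] -> [11, -15] -> [11, -15]
  [28, -36, -48, -40, 36, -50, 4, -19, -42, 30] -> [-19] -> [-19] -> [-19] -> [19] -> [19]
  [-28, -41, 9, -40, -6, 9, 11] -> [-41, 9, 9, 11] -> [-41, 9, 9, 11] -> [11, 9, 9, -41] -> [-11, -9, -9, 41] -> [-11, -9, -9]
  [7, 30, -5, -18, -26, -38, -21, -11] -> [7, -5, -21, -11] -> [7, -5, -21, -11] -> [-11, -21, -5, 7] -> [11, 21, 5, -7] -> [11, 21, 5]
  [-46, 23, 13, -35] -> [23, 13, -35] -> [23, 13, -35] -> [-35, 13, 23] -> [35, -13, -23] -> [35, -13, -23]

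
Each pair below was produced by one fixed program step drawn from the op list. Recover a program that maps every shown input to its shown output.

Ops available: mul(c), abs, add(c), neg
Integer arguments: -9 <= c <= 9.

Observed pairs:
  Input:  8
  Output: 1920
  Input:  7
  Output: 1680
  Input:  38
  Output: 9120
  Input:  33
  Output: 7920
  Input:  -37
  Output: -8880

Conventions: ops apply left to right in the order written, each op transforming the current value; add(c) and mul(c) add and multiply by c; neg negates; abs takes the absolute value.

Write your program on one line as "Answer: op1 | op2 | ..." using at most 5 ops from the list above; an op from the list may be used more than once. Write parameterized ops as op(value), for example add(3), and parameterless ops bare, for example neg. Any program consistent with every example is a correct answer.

mul(8) | mul(5) | mul(-6) | neg

Check, running the answer program on each example:
  8 -> 64 -> 320 -> -1920 -> 1920
  7 -> 56 -> 280 -> -1680 -> 1680
  38 -> 304 -> 1520 -> -9120 -> 9120
  33 -> 264 -> 1320 -> -7920 -> 7920
  -37 -> -296 -> -1480 -> 8880 -> -8880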